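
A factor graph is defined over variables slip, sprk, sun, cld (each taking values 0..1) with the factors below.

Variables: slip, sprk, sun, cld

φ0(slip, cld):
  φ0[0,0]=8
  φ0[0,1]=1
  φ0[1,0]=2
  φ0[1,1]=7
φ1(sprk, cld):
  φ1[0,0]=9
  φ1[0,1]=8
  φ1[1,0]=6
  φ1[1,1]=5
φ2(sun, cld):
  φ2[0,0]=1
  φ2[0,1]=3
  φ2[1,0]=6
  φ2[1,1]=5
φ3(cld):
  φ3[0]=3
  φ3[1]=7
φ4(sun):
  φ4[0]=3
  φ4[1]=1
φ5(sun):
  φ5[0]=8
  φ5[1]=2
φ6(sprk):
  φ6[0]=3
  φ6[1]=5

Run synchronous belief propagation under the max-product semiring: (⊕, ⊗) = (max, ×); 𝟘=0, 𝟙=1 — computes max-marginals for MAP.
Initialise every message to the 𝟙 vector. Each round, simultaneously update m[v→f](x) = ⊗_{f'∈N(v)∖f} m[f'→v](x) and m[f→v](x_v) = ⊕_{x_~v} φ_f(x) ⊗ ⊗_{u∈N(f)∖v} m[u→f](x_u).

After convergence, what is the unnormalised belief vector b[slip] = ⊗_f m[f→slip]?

b[slip] = [17280, 88200]

init: all messages = 𝟙 over 2 values
r1 m[φ0→slip] = [8, 7]
r1 m[φ0→cld] = [8, 7]
r1 m[φ1→sprk] = [9, 6]
r1 m[φ1→cld] = [9, 8]
r1 m[φ2→sun] = [3, 6]
r1 m[φ2→cld] = [6, 5]
r1 m[φ3→cld] = [3, 7]
r1 m[φ4→sun] = [3, 1]
r1 m[φ5→sun] = [8, 2]
r1 m[φ6→sprk] = [3, 5]
r1 m[slip→φ0] = [1, 1]
r1 m[sprk→φ1] = [1, 1]
r1 m[sprk→φ6] = [1, 1]
r1 m[sun→φ2] = [1, 1]
r1 m[sun→φ4] = [1, 1]
r1 m[sun→φ5] = [1, 1]
r1 m[cld→φ0] = [1, 1]
r1 m[cld→φ1] = [1, 1]
r1 m[cld→φ2] = [1, 1]
r1 m[cld→φ3] = [1, 1]
r2 m[φ0→slip] = [8, 7]
r2 m[φ0→cld] = [8, 7]
r2 m[φ1→sprk] = [9, 6]
r2 m[φ1→cld] = [9, 8]
r2 m[φ2→sun] = [3, 6]
r2 m[φ2→cld] = [6, 5]
r2 m[φ3→cld] = [3, 7]
r2 m[φ4→sun] = [3, 1]
r2 m[φ5→sun] = [8, 2]
r2 m[φ6→sprk] = [3, 5]
r2 m[slip→φ0] = [1, 1]
r2 m[sprk→φ1] = [3, 5]
r2 m[sprk→φ6] = [9, 6]
r2 m[sun→φ2] = [24, 2]
r2 m[sun→φ4] = [24, 12]
r2 m[sun→φ5] = [9, 6]
r2 m[cld→φ0] = [162, 280]
r2 m[cld→φ1] = [144, 245]
r2 m[cld→φ2] = [216, 392]
r2 m[cld→φ3] = [432, 280]
r3 m[φ0→slip] = [1296, 1960]
r3 m[φ0→cld] = [8, 7]
r3 m[φ1→sprk] = [1960, 1225]
r3 m[φ1→cld] = [30, 25]
r3 m[φ2→sun] = [1176, 1960]
r3 m[φ2→cld] = [24, 72]
r3 m[φ3→cld] = [3, 7]
r3 m[φ4→sun] = [3, 1]
r3 m[φ5→sun] = [8, 2]
r3 m[φ6→sprk] = [3, 5]
r3 m[slip→φ0] = [1, 1]
r3 m[sprk→φ1] = [3, 5]
r3 m[sprk→φ6] = [9, 6]
r3 m[sun→φ2] = [24, 2]
r3 m[sun→φ4] = [24, 12]
r3 m[sun→φ5] = [9, 6]
r3 m[cld→φ0] = [162, 280]
r3 m[cld→φ1] = [144, 245]
r3 m[cld→φ2] = [216, 392]
r3 m[cld→φ3] = [432, 280]
r4 m[φ0→slip] = [1296, 1960]
r4 m[φ0→cld] = [8, 7]
r4 m[φ1→sprk] = [1960, 1225]
r4 m[φ1→cld] = [30, 25]
r4 m[φ2→sun] = [1176, 1960]
r4 m[φ2→cld] = [24, 72]
r4 m[φ3→cld] = [3, 7]
r4 m[φ4→sun] = [3, 1]
r4 m[φ5→sun] = [8, 2]
r4 m[φ6→sprk] = [3, 5]
r4 m[slip→φ0] = [1, 1]
r4 m[sprk→φ1] = [3, 5]
r4 m[sprk→φ6] = [1960, 1225]
r4 m[sun→φ2] = [24, 2]
r4 m[sun→φ4] = [9408, 3920]
r4 m[sun→φ5] = [3528, 1960]
r4 m[cld→φ0] = [2160, 12600]
r4 m[cld→φ1] = [576, 3528]
r4 m[cld→φ2] = [720, 1225]
r4 m[cld→φ3] = [5760, 12600]
r5 m[φ0→slip] = [17280, 88200]
r5 m[φ0→cld] = [8, 7]
r5 m[φ1→sprk] = [28224, 17640]
r5 m[φ1→cld] = [30, 25]
r5 m[φ2→sun] = [3675, 6125]
r5 m[φ2→cld] = [24, 72]
r5 m[φ3→cld] = [3, 7]
r5 m[φ4→sun] = [3, 1]
r5 m[φ5→sun] = [8, 2]
r5 m[φ6→sprk] = [3, 5]
r5 m[slip→φ0] = [1, 1]
r5 m[sprk→φ1] = [3, 5]
r5 m[sprk→φ6] = [1960, 1225]
r5 m[sun→φ2] = [24, 2]
r5 m[sun→φ4] = [9408, 3920]
r5 m[sun→φ5] = [3528, 1960]
r5 m[cld→φ0] = [2160, 12600]
r5 m[cld→φ1] = [576, 3528]
r5 m[cld→φ2] = [720, 1225]
r5 m[cld→φ3] = [5760, 12600]
r6 m[φ0→slip] = [17280, 88200]
r6 m[φ0→cld] = [8, 7]
r6 m[φ1→sprk] = [28224, 17640]
r6 m[φ1→cld] = [30, 25]
r6 m[φ2→sun] = [3675, 6125]
r6 m[φ2→cld] = [24, 72]
r6 m[φ3→cld] = [3, 7]
r6 m[φ4→sun] = [3, 1]
r6 m[φ5→sun] = [8, 2]
r6 m[φ6→sprk] = [3, 5]
r6 m[slip→φ0] = [1, 1]
r6 m[sprk→φ1] = [3, 5]
r6 m[sprk→φ6] = [28224, 17640]
r6 m[sun→φ2] = [24, 2]
r6 m[sun→φ4] = [29400, 12250]
r6 m[sun→φ5] = [11025, 6125]
r6 m[cld→φ0] = [2160, 12600]
r6 m[cld→φ1] = [576, 3528]
r6 m[cld→φ2] = [720, 1225]
r6 m[cld→φ3] = [5760, 12600]
r7 m[φ0→slip] = [17280, 88200]
r7 m[φ0→cld] = [8, 7]
r7 m[φ1→sprk] = [28224, 17640]
r7 m[φ1→cld] = [30, 25]
r7 m[φ2→sun] = [3675, 6125]
r7 m[φ2→cld] = [24, 72]
r7 m[φ3→cld] = [3, 7]
r7 m[φ4→sun] = [3, 1]
r7 m[φ5→sun] = [8, 2]
r7 m[φ6→sprk] = [3, 5]
r7 m[slip→φ0] = [1, 1]
r7 m[sprk→φ1] = [3, 5]
r7 m[sprk→φ6] = [28224, 17640]
r7 m[sun→φ2] = [24, 2]
r7 m[sun→φ4] = [29400, 12250]
r7 m[sun→φ5] = [11025, 6125]
r7 m[cld→φ0] = [2160, 12600]
r7 m[cld→φ1] = [576, 3528]
r7 m[cld→φ2] = [720, 1225]
r7 m[cld→φ3] = [5760, 12600]
fixed point reached at round 7
b[slip] = ⊗ incoming = [17280, 88200]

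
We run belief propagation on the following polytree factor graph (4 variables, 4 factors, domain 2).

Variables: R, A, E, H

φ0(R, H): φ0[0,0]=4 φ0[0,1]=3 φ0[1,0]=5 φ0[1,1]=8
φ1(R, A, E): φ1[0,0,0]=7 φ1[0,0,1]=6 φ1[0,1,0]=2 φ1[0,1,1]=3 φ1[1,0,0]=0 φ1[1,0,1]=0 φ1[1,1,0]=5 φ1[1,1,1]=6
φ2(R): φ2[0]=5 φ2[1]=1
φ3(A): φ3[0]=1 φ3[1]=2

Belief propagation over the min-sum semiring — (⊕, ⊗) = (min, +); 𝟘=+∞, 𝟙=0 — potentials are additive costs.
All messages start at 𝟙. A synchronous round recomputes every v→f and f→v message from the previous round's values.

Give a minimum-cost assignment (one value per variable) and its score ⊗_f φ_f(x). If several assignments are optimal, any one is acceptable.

assignment: (R=1, A=0, E=0, H=0); score = 7

init: all messages = 𝟙 over 2 values
r1 m[φ0→R] = [3, 5]
r1 m[φ0→H] = [4, 3]
r1 m[φ1→R] = [2, 0]
r1 m[φ1→A] = [0, 2]
r1 m[φ1→E] = [0, 0]
r1 m[φ2→R] = [5, 1]
r1 m[φ3→A] = [1, 2]
r1 m[R→φ0] = [0, 0]
r1 m[R→φ1] = [0, 0]
r1 m[R→φ2] = [0, 0]
r1 m[A→φ1] = [0, 0]
r1 m[A→φ3] = [0, 0]
r1 m[E→φ1] = [0, 0]
r1 m[H→φ0] = [0, 0]
r2 m[φ0→R] = [3, 5]
r2 m[φ0→H] = [4, 3]
r2 m[φ1→R] = [2, 0]
r2 m[φ1→A] = [0, 2]
r2 m[φ1→E] = [0, 0]
r2 m[φ2→R] = [5, 1]
r2 m[φ3→A] = [1, 2]
r2 m[R→φ0] = [7, 1]
r2 m[R→φ1] = [8, 6]
r2 m[R→φ2] = [5, 5]
r2 m[A→φ1] = [1, 2]
r2 m[A→φ3] = [0, 2]
r2 m[E→φ1] = [0, 0]
r2 m[H→φ0] = [0, 0]
r3 m[φ0→R] = [3, 5]
r3 m[φ0→H] = [6, 9]
r3 m[φ1→R] = [4, 1]
r3 m[φ1→A] = [6, 10]
r3 m[φ1→E] = [7, 7]
r3 m[φ2→R] = [5, 1]
r3 m[φ3→A] = [1, 2]
r3 m[R→φ0] = [7, 1]
r3 m[R→φ1] = [8, 6]
r3 m[R→φ2] = [5, 5]
r3 m[A→φ1] = [1, 2]
r3 m[A→φ3] = [0, 2]
r3 m[E→φ1] = [0, 0]
r3 m[H→φ0] = [0, 0]
r4 m[φ0→R] = [3, 5]
r4 m[φ0→H] = [6, 9]
r4 m[φ1→R] = [4, 1]
r4 m[φ1→A] = [6, 10]
r4 m[φ1→E] = [7, 7]
r4 m[φ2→R] = [5, 1]
r4 m[φ3→A] = [1, 2]
r4 m[R→φ0] = [9, 2]
r4 m[R→φ1] = [8, 6]
r4 m[R→φ2] = [7, 6]
r4 m[A→φ1] = [1, 2]
r4 m[A→φ3] = [6, 10]
r4 m[E→φ1] = [0, 0]
r4 m[H→φ0] = [0, 0]
r5 m[φ0→R] = [3, 5]
r5 m[φ0→H] = [7, 10]
r5 m[φ1→R] = [4, 1]
r5 m[φ1→A] = [6, 10]
r5 m[φ1→E] = [7, 7]
r5 m[φ2→R] = [5, 1]
r5 m[φ3→A] = [1, 2]
r5 m[R→φ0] = [9, 2]
r5 m[R→φ1] = [8, 6]
r5 m[R→φ2] = [7, 6]
r5 m[A→φ1] = [1, 2]
r5 m[A→φ3] = [6, 10]
r5 m[E→φ1] = [0, 0]
r5 m[H→φ0] = [0, 0]
r6 m[φ0→R] = [3, 5]
r6 m[φ0→H] = [7, 10]
r6 m[φ1→R] = [4, 1]
r6 m[φ1→A] = [6, 10]
r6 m[φ1→E] = [7, 7]
r6 m[φ2→R] = [5, 1]
r6 m[φ3→A] = [1, 2]
r6 m[R→φ0] = [9, 2]
r6 m[R→φ1] = [8, 6]
r6 m[R→φ2] = [7, 6]
r6 m[A→φ1] = [1, 2]
r6 m[A→φ3] = [6, 10]
r6 m[E→φ1] = [0, 0]
r6 m[H→φ0] = [0, 0]
fixed point reached at round 6
traceback from R: (R=1, A=0, E=0, H=0), score=7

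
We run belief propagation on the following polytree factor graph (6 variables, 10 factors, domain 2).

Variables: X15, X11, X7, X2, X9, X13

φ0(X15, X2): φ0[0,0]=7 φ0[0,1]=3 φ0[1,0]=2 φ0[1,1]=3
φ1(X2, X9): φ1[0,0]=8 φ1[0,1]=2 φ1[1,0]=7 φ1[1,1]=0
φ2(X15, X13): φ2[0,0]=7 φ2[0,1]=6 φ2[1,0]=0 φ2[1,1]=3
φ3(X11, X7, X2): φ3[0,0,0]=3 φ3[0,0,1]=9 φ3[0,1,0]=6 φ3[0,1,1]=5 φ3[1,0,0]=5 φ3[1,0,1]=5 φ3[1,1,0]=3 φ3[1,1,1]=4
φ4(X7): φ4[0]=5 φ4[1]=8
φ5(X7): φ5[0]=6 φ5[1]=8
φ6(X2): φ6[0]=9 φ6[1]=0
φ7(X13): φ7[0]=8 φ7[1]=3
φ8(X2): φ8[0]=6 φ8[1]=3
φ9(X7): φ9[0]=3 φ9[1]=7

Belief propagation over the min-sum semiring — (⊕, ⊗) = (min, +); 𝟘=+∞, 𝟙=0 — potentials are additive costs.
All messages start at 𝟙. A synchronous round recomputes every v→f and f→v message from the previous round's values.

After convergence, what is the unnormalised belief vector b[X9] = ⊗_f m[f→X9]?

b[X9] = [38, 31]

init: all messages = 𝟙 over 2 values
r1 m[φ0→X15] = [3, 2]
r1 m[φ0→X2] = [2, 3]
r1 m[φ1→X2] = [2, 0]
r1 m[φ1→X9] = [7, 0]
r1 m[φ2→X15] = [6, 0]
r1 m[φ2→X13] = [0, 3]
r1 m[φ3→X11] = [3, 3]
r1 m[φ3→X7] = [3, 3]
r1 m[φ3→X2] = [3, 4]
r1 m[φ4→X7] = [5, 8]
r1 m[φ5→X7] = [6, 8]
r1 m[φ6→X2] = [9, 0]
r1 m[φ7→X13] = [8, 3]
r1 m[φ8→X2] = [6, 3]
r1 m[φ9→X7] = [3, 7]
r1 m[X15→φ0] = [0, 0]
r1 m[X15→φ2] = [0, 0]
r1 m[X11→φ3] = [0, 0]
r1 m[X7→φ3] = [0, 0]
r1 m[X7→φ4] = [0, 0]
r1 m[X7→φ5] = [0, 0]
r1 m[X7→φ9] = [0, 0]
r1 m[X2→φ0] = [0, 0]
r1 m[X2→φ1] = [0, 0]
r1 m[X2→φ3] = [0, 0]
r1 m[X2→φ6] = [0, 0]
r1 m[X2→φ8] = [0, 0]
r1 m[X9→φ1] = [0, 0]
r1 m[X13→φ2] = [0, 0]
r1 m[X13→φ7] = [0, 0]
r2 m[φ0→X15] = [3, 2]
r2 m[φ0→X2] = [2, 3]
r2 m[φ1→X2] = [2, 0]
r2 m[φ1→X9] = [7, 0]
r2 m[φ2→X15] = [6, 0]
r2 m[φ2→X13] = [0, 3]
r2 m[φ3→X11] = [3, 3]
r2 m[φ3→X7] = [3, 3]
r2 m[φ3→X2] = [3, 4]
r2 m[φ4→X7] = [5, 8]
r2 m[φ5→X7] = [6, 8]
r2 m[φ6→X2] = [9, 0]
r2 m[φ7→X13] = [8, 3]
r2 m[φ8→X2] = [6, 3]
r2 m[φ9→X7] = [3, 7]
r2 m[X15→φ0] = [6, 0]
r2 m[X15→φ2] = [3, 2]
r2 m[X11→φ3] = [0, 0]
r2 m[X7→φ3] = [14, 23]
r2 m[X7→φ4] = [12, 18]
r2 m[X7→φ5] = [11, 18]
r2 m[X7→φ9] = [14, 19]
r2 m[X2→φ0] = [20, 7]
r2 m[X2→φ1] = [20, 10]
r2 m[X2→φ3] = [19, 6]
r2 m[X2→φ6] = [13, 10]
r2 m[X2→φ8] = [16, 7]
r2 m[X9→φ1] = [0, 0]
r2 m[X13→φ2] = [8, 3]
r2 m[X13→φ7] = [0, 3]
r3 m[φ0→X15] = [10, 10]
r3 m[φ0→X2] = [2, 3]
r3 m[φ1→X2] = [2, 0]
r3 m[φ1→X9] = [17, 10]
r3 m[φ2→X15] = [9, 6]
r3 m[φ2→X13] = [2, 5]
r3 m[φ3→X11] = [29, 25]
r3 m[φ3→X7] = [11, 10]
r3 m[φ3→X2] = [17, 19]
r3 m[φ4→X7] = [5, 8]
r3 m[φ5→X7] = [6, 8]
r3 m[φ6→X2] = [9, 0]
r3 m[φ7→X13] = [8, 3]
r3 m[φ8→X2] = [6, 3]
r3 m[φ9→X7] = [3, 7]
r3 m[X15→φ0] = [6, 0]
r3 m[X15→φ2] = [3, 2]
r3 m[X11→φ3] = [0, 0]
r3 m[X7→φ3] = [14, 23]
r3 m[X7→φ4] = [12, 18]
r3 m[X7→φ5] = [11, 18]
r3 m[X7→φ9] = [14, 19]
r3 m[X2→φ0] = [20, 7]
r3 m[X2→φ1] = [20, 10]
r3 m[X2→φ3] = [19, 6]
r3 m[X2→φ6] = [13, 10]
r3 m[X2→φ8] = [16, 7]
r3 m[X9→φ1] = [0, 0]
r3 m[X13→φ2] = [8, 3]
r3 m[X13→φ7] = [0, 3]
r4 m[φ0→X15] = [10, 10]
r4 m[φ0→X2] = [2, 3]
r4 m[φ1→X2] = [2, 0]
r4 m[φ1→X9] = [17, 10]
r4 m[φ2→X15] = [9, 6]
r4 m[φ2→X13] = [2, 5]
r4 m[φ3→X11] = [29, 25]
r4 m[φ3→X7] = [11, 10]
r4 m[φ3→X2] = [17, 19]
r4 m[φ4→X7] = [5, 8]
r4 m[φ5→X7] = [6, 8]
r4 m[φ6→X2] = [9, 0]
r4 m[φ7→X13] = [8, 3]
r4 m[φ8→X2] = [6, 3]
r4 m[φ9→X7] = [3, 7]
r4 m[X15→φ0] = [9, 6]
r4 m[X15→φ2] = [10, 10]
r4 m[X11→φ3] = [0, 0]
r4 m[X7→φ3] = [14, 23]
r4 m[X7→φ4] = [20, 25]
r4 m[X7→φ5] = [19, 25]
r4 m[X7→φ9] = [22, 26]
r4 m[X2→φ0] = [34, 22]
r4 m[X2→φ1] = [34, 25]
r4 m[X2→φ3] = [19, 6]
r4 m[X2→φ6] = [27, 25]
r4 m[X2→φ8] = [30, 22]
r4 m[X9→φ1] = [0, 0]
r4 m[X13→φ2] = [8, 3]
r4 m[X13→φ7] = [2, 5]
r5 m[φ0→X15] = [25, 25]
r5 m[φ0→X2] = [8, 9]
r5 m[φ1→X2] = [2, 0]
r5 m[φ1→X9] = [32, 25]
r5 m[φ2→X15] = [9, 6]
r5 m[φ2→X13] = [10, 13]
r5 m[φ3→X11] = [29, 25]
r5 m[φ3→X7] = [11, 10]
r5 m[φ3→X2] = [17, 19]
r5 m[φ4→X7] = [5, 8]
r5 m[φ5→X7] = [6, 8]
r5 m[φ6→X2] = [9, 0]
r5 m[φ7→X13] = [8, 3]
r5 m[φ8→X2] = [6, 3]
r5 m[φ9→X7] = [3, 7]
r5 m[X15→φ0] = [9, 6]
r5 m[X15→φ2] = [10, 10]
r5 m[X11→φ3] = [0, 0]
r5 m[X7→φ3] = [14, 23]
r5 m[X7→φ4] = [20, 25]
r5 m[X7→φ5] = [19, 25]
r5 m[X7→φ9] = [22, 26]
r5 m[X2→φ0] = [34, 22]
r5 m[X2→φ1] = [34, 25]
r5 m[X2→φ3] = [19, 6]
r5 m[X2→φ6] = [27, 25]
r5 m[X2→φ8] = [30, 22]
r5 m[X9→φ1] = [0, 0]
r5 m[X13→φ2] = [8, 3]
r5 m[X13→φ7] = [2, 5]
r6 m[φ0→X15] = [25, 25]
r6 m[φ0→X2] = [8, 9]
r6 m[φ1→X2] = [2, 0]
r6 m[φ1→X9] = [32, 25]
r6 m[φ2→X15] = [9, 6]
r6 m[φ2→X13] = [10, 13]
r6 m[φ3→X11] = [29, 25]
r6 m[φ3→X7] = [11, 10]
r6 m[φ3→X2] = [17, 19]
r6 m[φ4→X7] = [5, 8]
r6 m[φ5→X7] = [6, 8]
r6 m[φ6→X2] = [9, 0]
r6 m[φ7→X13] = [8, 3]
r6 m[φ8→X2] = [6, 3]
r6 m[φ9→X7] = [3, 7]
r6 m[X15→φ0] = [9, 6]
r6 m[X15→φ2] = [25, 25]
r6 m[X11→φ3] = [0, 0]
r6 m[X7→φ3] = [14, 23]
r6 m[X7→φ4] = [20, 25]
r6 m[X7→φ5] = [19, 25]
r6 m[X7→φ9] = [22, 26]
r6 m[X2→φ0] = [34, 22]
r6 m[X2→φ1] = [40, 31]
r6 m[X2→φ3] = [25, 12]
r6 m[X2→φ6] = [33, 31]
r6 m[X2→φ8] = [36, 28]
r6 m[X9→φ1] = [0, 0]
r6 m[X13→φ2] = [8, 3]
r6 m[X13→φ7] = [10, 13]
r7 m[φ0→X15] = [25, 25]
r7 m[φ0→X2] = [8, 9]
r7 m[φ1→X2] = [2, 0]
r7 m[φ1→X9] = [38, 31]
r7 m[φ2→X15] = [9, 6]
r7 m[φ2→X13] = [25, 28]
r7 m[φ3→X11] = [35, 31]
r7 m[φ3→X7] = [17, 16]
r7 m[φ3→X2] = [17, 19]
r7 m[φ4→X7] = [5, 8]
r7 m[φ5→X7] = [6, 8]
r7 m[φ6→X2] = [9, 0]
r7 m[φ7→X13] = [8, 3]
r7 m[φ8→X2] = [6, 3]
r7 m[φ9→X7] = [3, 7]
r7 m[X15→φ0] = [9, 6]
r7 m[X15→φ2] = [25, 25]
r7 m[X11→φ3] = [0, 0]
r7 m[X7→φ3] = [14, 23]
r7 m[X7→φ4] = [20, 25]
r7 m[X7→φ5] = [19, 25]
r7 m[X7→φ9] = [22, 26]
r7 m[X2→φ0] = [34, 22]
r7 m[X2→φ1] = [40, 31]
r7 m[X2→φ3] = [25, 12]
r7 m[X2→φ6] = [33, 31]
r7 m[X2→φ8] = [36, 28]
r7 m[X9→φ1] = [0, 0]
r7 m[X13→φ2] = [8, 3]
r7 m[X13→φ7] = [10, 13]
r8 m[φ0→X15] = [25, 25]
r8 m[φ0→X2] = [8, 9]
r8 m[φ1→X2] = [2, 0]
r8 m[φ1→X9] = [38, 31]
r8 m[φ2→X15] = [9, 6]
r8 m[φ2→X13] = [25, 28]
r8 m[φ3→X11] = [35, 31]
r8 m[φ3→X7] = [17, 16]
r8 m[φ3→X2] = [17, 19]
r8 m[φ4→X7] = [5, 8]
r8 m[φ5→X7] = [6, 8]
r8 m[φ6→X2] = [9, 0]
r8 m[φ7→X13] = [8, 3]
r8 m[φ8→X2] = [6, 3]
r8 m[φ9→X7] = [3, 7]
r8 m[X15→φ0] = [9, 6]
r8 m[X15→φ2] = [25, 25]
r8 m[X11→φ3] = [0, 0]
r8 m[X7→φ3] = [14, 23]
r8 m[X7→φ4] = [26, 31]
r8 m[X7→φ5] = [25, 31]
r8 m[X7→φ9] = [28, 32]
r8 m[X2→φ0] = [34, 22]
r8 m[X2→φ1] = [40, 31]
r8 m[X2→φ3] = [25, 12]
r8 m[X2→φ6] = [33, 31]
r8 m[X2→φ8] = [36, 28]
r8 m[X9→φ1] = [0, 0]
r8 m[X13→φ2] = [8, 3]
r8 m[X13→φ7] = [25, 28]
r9 m[φ0→X15] = [25, 25]
r9 m[φ0→X2] = [8, 9]
r9 m[φ1→X2] = [2, 0]
r9 m[φ1→X9] = [38, 31]
r9 m[φ2→X15] = [9, 6]
r9 m[φ2→X13] = [25, 28]
r9 m[φ3→X11] = [35, 31]
r9 m[φ3→X7] = [17, 16]
r9 m[φ3→X2] = [17, 19]
r9 m[φ4→X7] = [5, 8]
r9 m[φ5→X7] = [6, 8]
r9 m[φ6→X2] = [9, 0]
r9 m[φ7→X13] = [8, 3]
r9 m[φ8→X2] = [6, 3]
r9 m[φ9→X7] = [3, 7]
r9 m[X15→φ0] = [9, 6]
r9 m[X15→φ2] = [25, 25]
r9 m[X11→φ3] = [0, 0]
r9 m[X7→φ3] = [14, 23]
r9 m[X7→φ4] = [26, 31]
r9 m[X7→φ5] = [25, 31]
r9 m[X7→φ9] = [28, 32]
r9 m[X2→φ0] = [34, 22]
r9 m[X2→φ1] = [40, 31]
r9 m[X2→φ3] = [25, 12]
r9 m[X2→φ6] = [33, 31]
r9 m[X2→φ8] = [36, 28]
r9 m[X9→φ1] = [0, 0]
r9 m[X13→φ2] = [8, 3]
r9 m[X13→φ7] = [25, 28]
fixed point reached at round 9
b[X9] = ⊗ incoming = [38, 31]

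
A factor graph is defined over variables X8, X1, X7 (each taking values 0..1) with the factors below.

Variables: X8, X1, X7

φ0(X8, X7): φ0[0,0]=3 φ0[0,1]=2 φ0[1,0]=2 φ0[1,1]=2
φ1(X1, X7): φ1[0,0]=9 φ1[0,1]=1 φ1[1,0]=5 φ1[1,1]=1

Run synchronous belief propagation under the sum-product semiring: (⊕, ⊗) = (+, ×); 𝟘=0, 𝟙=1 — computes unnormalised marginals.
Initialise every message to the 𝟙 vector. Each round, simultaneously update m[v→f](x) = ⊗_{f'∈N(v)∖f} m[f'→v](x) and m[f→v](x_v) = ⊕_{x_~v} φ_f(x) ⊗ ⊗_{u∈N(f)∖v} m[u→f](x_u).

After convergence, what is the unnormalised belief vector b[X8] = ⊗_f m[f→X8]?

b[X8] = [46, 32]

init: all messages = 𝟙 over 2 values
r1 m[φ0→X8] = [5, 4]
r1 m[φ0→X7] = [5, 4]
r1 m[φ1→X1] = [10, 6]
r1 m[φ1→X7] = [14, 2]
r1 m[X8→φ0] = [1, 1]
r1 m[X1→φ1] = [1, 1]
r1 m[X7→φ0] = [1, 1]
r1 m[X7→φ1] = [1, 1]
r2 m[φ0→X8] = [5, 4]
r2 m[φ0→X7] = [5, 4]
r2 m[φ1→X1] = [10, 6]
r2 m[φ1→X7] = [14, 2]
r2 m[X8→φ0] = [1, 1]
r2 m[X1→φ1] = [1, 1]
r2 m[X7→φ0] = [14, 2]
r2 m[X7→φ1] = [5, 4]
r3 m[φ0→X8] = [46, 32]
r3 m[φ0→X7] = [5, 4]
r3 m[φ1→X1] = [49, 29]
r3 m[φ1→X7] = [14, 2]
r3 m[X8→φ0] = [1, 1]
r3 m[X1→φ1] = [1, 1]
r3 m[X7→φ0] = [14, 2]
r3 m[X7→φ1] = [5, 4]
r4 m[φ0→X8] = [46, 32]
r4 m[φ0→X7] = [5, 4]
r4 m[φ1→X1] = [49, 29]
r4 m[φ1→X7] = [14, 2]
r4 m[X8→φ0] = [1, 1]
r4 m[X1→φ1] = [1, 1]
r4 m[X7→φ0] = [14, 2]
r4 m[X7→φ1] = [5, 4]
fixed point reached at round 4
b[X8] = ⊗ incoming = [46, 32]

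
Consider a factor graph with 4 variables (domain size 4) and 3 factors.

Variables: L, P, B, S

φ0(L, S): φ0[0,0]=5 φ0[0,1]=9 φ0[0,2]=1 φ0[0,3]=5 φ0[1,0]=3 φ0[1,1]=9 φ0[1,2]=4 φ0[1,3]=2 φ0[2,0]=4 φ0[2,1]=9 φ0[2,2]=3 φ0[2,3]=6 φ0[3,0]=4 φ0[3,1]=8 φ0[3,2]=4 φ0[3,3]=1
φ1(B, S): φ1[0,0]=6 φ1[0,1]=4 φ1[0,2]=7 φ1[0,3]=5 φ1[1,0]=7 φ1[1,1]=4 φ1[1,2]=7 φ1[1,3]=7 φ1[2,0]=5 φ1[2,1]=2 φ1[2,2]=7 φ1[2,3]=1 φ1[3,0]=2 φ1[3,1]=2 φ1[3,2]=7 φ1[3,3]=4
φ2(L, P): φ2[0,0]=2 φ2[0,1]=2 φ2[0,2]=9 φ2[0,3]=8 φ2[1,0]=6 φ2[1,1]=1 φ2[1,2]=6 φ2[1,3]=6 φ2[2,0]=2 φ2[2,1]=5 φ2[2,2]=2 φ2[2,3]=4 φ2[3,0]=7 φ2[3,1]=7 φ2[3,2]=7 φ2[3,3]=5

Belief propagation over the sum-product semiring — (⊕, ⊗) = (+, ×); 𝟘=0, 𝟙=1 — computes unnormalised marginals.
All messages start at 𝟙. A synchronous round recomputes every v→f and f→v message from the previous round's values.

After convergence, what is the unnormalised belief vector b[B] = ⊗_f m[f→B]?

init: all messages = 𝟙 over 4 values
r1 m[φ0→L] = [20, 18, 22, 17]
r1 m[φ0→S] = [16, 35, 12, 14]
r1 m[φ1→B] = [22, 25, 15, 15]
r1 m[φ1→S] = [20, 12, 28, 17]
r1 m[φ2→L] = [21, 19, 13, 26]
r1 m[φ2→P] = [17, 15, 24, 23]
r1 m[L→φ0] = [1, 1, 1, 1]
r1 m[L→φ2] = [1, 1, 1, 1]
r1 m[P→φ2] = [1, 1, 1, 1]
r1 m[B→φ1] = [1, 1, 1, 1]
r1 m[S→φ0] = [1, 1, 1, 1]
r1 m[S→φ1] = [1, 1, 1, 1]
r2 m[φ0→L] = [20, 18, 22, 17]
r2 m[φ0→S] = [16, 35, 12, 14]
r2 m[φ1→B] = [22, 25, 15, 15]
r2 m[φ1→S] = [20, 12, 28, 17]
r2 m[φ2→L] = [21, 19, 13, 26]
r2 m[φ2→P] = [17, 15, 24, 23]
r2 m[L→φ0] = [21, 19, 13, 26]
r2 m[L→φ2] = [20, 18, 22, 17]
r2 m[P→φ2] = [1, 1, 1, 1]
r2 m[B→φ1] = [1, 1, 1, 1]
r2 m[S→φ0] = [20, 12, 28, 17]
r2 m[S→φ1] = [16, 35, 12, 14]
r3 m[φ0→L] = [321, 314, 374, 305]
r3 m[φ0→S] = [318, 685, 240, 247]
r3 m[φ1→B] = [390, 434, 248, 242]
r3 m[φ1→S] = [20, 12, 28, 17]
r3 m[φ2→L] = [21, 19, 13, 26]
r3 m[φ2→P] = [311, 287, 451, 441]
r3 m[L→φ0] = [21, 19, 13, 26]
r3 m[L→φ2] = [20, 18, 22, 17]
r3 m[P→φ2] = [1, 1, 1, 1]
r3 m[B→φ1] = [1, 1, 1, 1]
r3 m[S→φ0] = [20, 12, 28, 17]
r3 m[S→φ1] = [16, 35, 12, 14]
r4 m[φ0→L] = [321, 314, 374, 305]
r4 m[φ0→S] = [318, 685, 240, 247]
r4 m[φ1→B] = [390, 434, 248, 242]
r4 m[φ1→S] = [20, 12, 28, 17]
r4 m[φ2→L] = [21, 19, 13, 26]
r4 m[φ2→P] = [311, 287, 451, 441]
r4 m[L→φ0] = [21, 19, 13, 26]
r4 m[L→φ2] = [321, 314, 374, 305]
r4 m[P→φ2] = [1, 1, 1, 1]
r4 m[B→φ1] = [1, 1, 1, 1]
r4 m[S→φ0] = [20, 12, 28, 17]
r4 m[S→φ1] = [318, 685, 240, 247]
r5 m[φ0→L] = [321, 314, 374, 305]
r5 m[φ0→S] = [318, 685, 240, 247]
r5 m[φ1→B] = [7563, 8375, 4887, 4674]
r5 m[φ1→S] = [20, 12, 28, 17]
r5 m[φ2→L] = [21, 19, 13, 26]
r5 m[φ2→P] = [5409, 4961, 7656, 7473]
r5 m[L→φ0] = [21, 19, 13, 26]
r5 m[L→φ2] = [321, 314, 374, 305]
r5 m[P→φ2] = [1, 1, 1, 1]
r5 m[B→φ1] = [1, 1, 1, 1]
r5 m[S→φ0] = [20, 12, 28, 17]
r5 m[S→φ1] = [318, 685, 240, 247]
r6 m[φ0→L] = [321, 314, 374, 305]
r6 m[φ0→S] = [318, 685, 240, 247]
r6 m[φ1→B] = [7563, 8375, 4887, 4674]
r6 m[φ1→S] = [20, 12, 28, 17]
r6 m[φ2→L] = [21, 19, 13, 26]
r6 m[φ2→P] = [5409, 4961, 7656, 7473]
r6 m[L→φ0] = [21, 19, 13, 26]
r6 m[L→φ2] = [321, 314, 374, 305]
r6 m[P→φ2] = [1, 1, 1, 1]
r6 m[B→φ1] = [1, 1, 1, 1]
r6 m[S→φ0] = [20, 12, 28, 17]
r6 m[S→φ1] = [318, 685, 240, 247]
fixed point reached at round 6
b[B] = ⊗ incoming = [7563, 8375, 4887, 4674]

b[B] = [7563, 8375, 4887, 4674]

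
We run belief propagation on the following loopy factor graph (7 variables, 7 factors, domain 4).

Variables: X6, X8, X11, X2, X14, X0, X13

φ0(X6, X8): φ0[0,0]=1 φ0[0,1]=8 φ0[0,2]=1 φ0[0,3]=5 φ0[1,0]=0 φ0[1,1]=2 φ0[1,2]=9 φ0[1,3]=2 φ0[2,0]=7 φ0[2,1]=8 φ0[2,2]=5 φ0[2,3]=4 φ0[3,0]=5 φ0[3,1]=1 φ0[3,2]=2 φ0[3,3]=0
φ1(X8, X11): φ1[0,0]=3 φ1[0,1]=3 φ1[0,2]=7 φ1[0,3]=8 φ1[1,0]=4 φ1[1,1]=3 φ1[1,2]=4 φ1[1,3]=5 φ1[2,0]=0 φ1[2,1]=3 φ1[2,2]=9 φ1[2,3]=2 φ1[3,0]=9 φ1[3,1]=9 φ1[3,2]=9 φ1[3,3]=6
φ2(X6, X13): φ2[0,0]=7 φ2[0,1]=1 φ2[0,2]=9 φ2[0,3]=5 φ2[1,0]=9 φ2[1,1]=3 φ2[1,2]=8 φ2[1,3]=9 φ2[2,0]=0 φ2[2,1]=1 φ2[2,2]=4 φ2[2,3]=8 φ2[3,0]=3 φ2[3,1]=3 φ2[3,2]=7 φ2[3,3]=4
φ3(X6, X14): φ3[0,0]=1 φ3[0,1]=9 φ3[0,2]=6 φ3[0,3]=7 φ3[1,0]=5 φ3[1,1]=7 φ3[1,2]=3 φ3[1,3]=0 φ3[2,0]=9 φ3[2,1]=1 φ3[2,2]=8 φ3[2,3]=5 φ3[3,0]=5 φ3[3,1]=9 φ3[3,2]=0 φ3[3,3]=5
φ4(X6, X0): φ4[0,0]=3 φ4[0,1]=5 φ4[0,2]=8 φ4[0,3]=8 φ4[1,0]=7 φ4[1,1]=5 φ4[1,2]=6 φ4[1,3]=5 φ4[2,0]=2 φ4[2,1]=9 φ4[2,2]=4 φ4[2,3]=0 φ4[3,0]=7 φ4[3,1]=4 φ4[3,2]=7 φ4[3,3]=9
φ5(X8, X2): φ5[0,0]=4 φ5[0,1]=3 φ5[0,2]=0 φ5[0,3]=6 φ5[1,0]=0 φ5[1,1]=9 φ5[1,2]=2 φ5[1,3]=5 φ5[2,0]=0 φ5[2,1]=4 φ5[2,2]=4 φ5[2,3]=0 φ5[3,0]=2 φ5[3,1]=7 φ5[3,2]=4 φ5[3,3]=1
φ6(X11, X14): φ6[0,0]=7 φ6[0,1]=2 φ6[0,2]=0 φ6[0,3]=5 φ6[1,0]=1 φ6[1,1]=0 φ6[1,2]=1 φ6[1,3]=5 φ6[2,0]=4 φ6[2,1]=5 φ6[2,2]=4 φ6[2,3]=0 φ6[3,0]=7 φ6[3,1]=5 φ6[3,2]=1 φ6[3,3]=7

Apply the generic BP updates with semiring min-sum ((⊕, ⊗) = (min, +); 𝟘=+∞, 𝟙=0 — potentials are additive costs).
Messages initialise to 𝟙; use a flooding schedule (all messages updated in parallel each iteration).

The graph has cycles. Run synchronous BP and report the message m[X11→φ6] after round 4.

message @ round 4 = [1, 3, 5, 3]

init: all messages = 𝟙 over 4 values
r1 m[φ0→X6] = [1, 0, 4, 0]
r1 m[φ0→X8] = [0, 1, 1, 0]
r1 m[φ1→X8] = [3, 3, 0, 6]
r1 m[φ1→X11] = [0, 3, 4, 2]
r1 m[φ2→X6] = [1, 3, 0, 3]
r1 m[φ2→X13] = [0, 1, 4, 4]
r1 m[φ3→X6] = [1, 0, 1, 0]
r1 m[φ3→X14] = [1, 1, 0, 0]
r1 m[φ4→X6] = [3, 5, 0, 4]
r1 m[φ4→X0] = [2, 4, 4, 0]
r1 m[φ5→X8] = [0, 0, 0, 1]
r1 m[φ5→X2] = [0, 3, 0, 0]
r1 m[φ6→X11] = [0, 0, 0, 1]
r1 m[φ6→X14] = [1, 0, 0, 0]
r1 m[X6→φ0] = [0, 0, 0, 0]
r1 m[X6→φ2] = [0, 0, 0, 0]
r1 m[X6→φ3] = [0, 0, 0, 0]
r1 m[X6→φ4] = [0, 0, 0, 0]
r1 m[X8→φ0] = [0, 0, 0, 0]
r1 m[X8→φ1] = [0, 0, 0, 0]
r1 m[X8→φ5] = [0, 0, 0, 0]
r1 m[X11→φ1] = [0, 0, 0, 0]
r1 m[X11→φ6] = [0, 0, 0, 0]
r1 m[X2→φ5] = [0, 0, 0, 0]
r1 m[X14→φ3] = [0, 0, 0, 0]
r1 m[X14→φ6] = [0, 0, 0, 0]
r1 m[X0→φ4] = [0, 0, 0, 0]
r1 m[X13→φ2] = [0, 0, 0, 0]
r2 m[φ0→X6] = [1, 0, 4, 0]
r2 m[φ0→X8] = [0, 1, 1, 0]
r2 m[φ1→X8] = [3, 3, 0, 6]
r2 m[φ1→X11] = [0, 3, 4, 2]
r2 m[φ2→X6] = [1, 3, 0, 3]
r2 m[φ2→X13] = [0, 1, 4, 4]
r2 m[φ3→X6] = [1, 0, 1, 0]
r2 m[φ3→X14] = [1, 1, 0, 0]
r2 m[φ4→X6] = [3, 5, 0, 4]
r2 m[φ4→X0] = [2, 4, 4, 0]
r2 m[φ5→X8] = [0, 0, 0, 1]
r2 m[φ5→X2] = [0, 3, 0, 0]
r2 m[φ6→X11] = [0, 0, 0, 1]
r2 m[φ6→X14] = [1, 0, 0, 0]
r2 m[X6→φ0] = [5, 8, 1, 7]
r2 m[X6→φ2] = [5, 5, 5, 4]
r2 m[X6→φ3] = [5, 8, 4, 7]
r2 m[X6→φ4] = [3, 3, 5, 3]
r2 m[X8→φ0] = [3, 3, 0, 7]
r2 m[X8→φ1] = [0, 1, 1, 1]
r2 m[X8→φ5] = [3, 4, 1, 6]
r2 m[X11→φ1] = [0, 0, 0, 1]
r2 m[X11→φ6] = [0, 3, 4, 2]
r2 m[X2→φ5] = [0, 0, 0, 0]
r2 m[X14→φ3] = [1, 0, 0, 0]
r2 m[X14→φ6] = [1, 1, 0, 0]
r2 m[X0→φ4] = [0, 0, 0, 0]
r2 m[X13→φ2] = [0, 0, 0, 0]
r3 m[φ0→X6] = [1, 3, 5, 2]
r3 m[φ0→X8] = [6, 8, 6, 5]
r3 m[φ1→X8] = [3, 3, 0, 7]
r3 m[φ1→X11] = [1, 3, 5, 3]
r3 m[φ2→X6] = [1, 3, 0, 3]
r3 m[φ2→X13] = [5, 6, 9, 8]
r3 m[φ3→X6] = [2, 0, 1, 0]
r3 m[φ3→X14] = [6, 5, 7, 8]
r3 m[φ4→X6] = [3, 5, 0, 4]
r3 m[φ4→X0] = [6, 7, 9, 5]
r3 m[φ5→X8] = [0, 0, 0, 1]
r3 m[φ5→X2] = [1, 5, 3, 1]
r3 m[φ6→X11] = [0, 1, 0, 1]
r3 m[φ6→X14] = [4, 2, 0, 4]
r3 m[X6→φ0] = [5, 8, 1, 7]
r3 m[X6→φ2] = [5, 5, 5, 4]
r3 m[X6→φ3] = [5, 8, 4, 7]
r3 m[X6→φ4] = [3, 3, 5, 3]
r3 m[X8→φ0] = [3, 3, 0, 7]
r3 m[X8→φ1] = [0, 1, 1, 1]
r3 m[X8→φ5] = [3, 4, 1, 6]
r3 m[X11→φ1] = [0, 0, 0, 1]
r3 m[X11→φ6] = [0, 3, 4, 2]
r3 m[X2→φ5] = [0, 0, 0, 0]
r3 m[X14→φ3] = [1, 0, 0, 0]
r3 m[X14→φ6] = [1, 1, 0, 0]
r3 m[X0→φ4] = [0, 0, 0, 0]
r3 m[X13→φ2] = [0, 0, 0, 0]
r4 m[φ0→X6] = [1, 3, 5, 2]
r4 m[φ0→X8] = [6, 8, 6, 5]
r4 m[φ1→X8] = [3, 3, 0, 7]
r4 m[φ1→X11] = [1, 3, 5, 3]
r4 m[φ2→X6] = [1, 3, 0, 3]
r4 m[φ2→X13] = [5, 6, 9, 8]
r4 m[φ3→X6] = [2, 0, 1, 0]
r4 m[φ3→X14] = [6, 5, 7, 8]
r4 m[φ4→X6] = [3, 5, 0, 4]
r4 m[φ4→X0] = [6, 7, 9, 5]
r4 m[φ5→X8] = [0, 0, 0, 1]
r4 m[φ5→X2] = [1, 5, 3, 1]
r4 m[φ6→X11] = [0, 1, 0, 1]
r4 m[φ6→X14] = [4, 2, 0, 4]
r4 m[X6→φ0] = [6, 8, 1, 7]
r4 m[X6→φ2] = [6, 8, 6, 6]
r4 m[X6→φ3] = [5, 11, 5, 9]
r4 m[X6→φ4] = [4, 6, 6, 5]
r4 m[X8→φ0] = [3, 3, 0, 8]
r4 m[X8→φ1] = [6, 8, 6, 6]
r4 m[X8→φ5] = [9, 11, 6, 12]
r4 m[X11→φ1] = [0, 1, 0, 1]
r4 m[X11→φ6] = [1, 3, 5, 3]
r4 m[X2→φ5] = [0, 0, 0, 0]
r4 m[X14→φ3] = [4, 2, 0, 4]
r4 m[X14→φ6] = [6, 5, 7, 8]
r4 m[X0→φ4] = [0, 0, 0, 0]
r4 m[X13→φ2] = [0, 0, 0, 0]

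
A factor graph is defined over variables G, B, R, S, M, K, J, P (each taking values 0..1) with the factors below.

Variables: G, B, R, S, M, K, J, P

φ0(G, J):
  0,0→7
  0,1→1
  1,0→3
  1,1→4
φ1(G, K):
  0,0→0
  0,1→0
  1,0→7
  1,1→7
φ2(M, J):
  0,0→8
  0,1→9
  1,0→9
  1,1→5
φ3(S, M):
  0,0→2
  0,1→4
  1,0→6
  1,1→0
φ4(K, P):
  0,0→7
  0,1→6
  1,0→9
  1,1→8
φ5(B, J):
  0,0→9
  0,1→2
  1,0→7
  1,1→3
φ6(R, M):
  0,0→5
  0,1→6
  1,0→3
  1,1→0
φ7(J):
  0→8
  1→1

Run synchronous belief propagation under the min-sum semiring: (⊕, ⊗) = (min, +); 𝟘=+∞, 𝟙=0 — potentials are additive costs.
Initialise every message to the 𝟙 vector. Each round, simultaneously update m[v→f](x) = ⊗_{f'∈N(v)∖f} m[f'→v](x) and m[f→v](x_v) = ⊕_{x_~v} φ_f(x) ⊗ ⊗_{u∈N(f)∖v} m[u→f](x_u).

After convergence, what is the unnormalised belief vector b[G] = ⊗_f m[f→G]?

init: all messages = 𝟙 over 2 values
r1 m[φ0→G] = [1, 3]
r1 m[φ0→J] = [3, 1]
r1 m[φ1→G] = [0, 7]
r1 m[φ1→K] = [0, 0]
r1 m[φ2→M] = [8, 5]
r1 m[φ2→J] = [8, 5]
r1 m[φ3→S] = [2, 0]
r1 m[φ3→M] = [2, 0]
r1 m[φ4→K] = [6, 8]
r1 m[φ4→P] = [7, 6]
r1 m[φ5→B] = [2, 3]
r1 m[φ5→J] = [7, 2]
r1 m[φ6→R] = [5, 0]
r1 m[φ6→M] = [3, 0]
r1 m[φ7→J] = [8, 1]
r1 m[G→φ0] = [0, 0]
r1 m[G→φ1] = [0, 0]
r1 m[B→φ5] = [0, 0]
r1 m[R→φ6] = [0, 0]
r1 m[S→φ3] = [0, 0]
r1 m[M→φ2] = [0, 0]
r1 m[M→φ3] = [0, 0]
r1 m[M→φ6] = [0, 0]
r1 m[K→φ1] = [0, 0]
r1 m[K→φ4] = [0, 0]
r1 m[J→φ0] = [0, 0]
r1 m[J→φ2] = [0, 0]
r1 m[J→φ5] = [0, 0]
r1 m[J→φ7] = [0, 0]
r1 m[P→φ4] = [0, 0]
r2 m[φ0→G] = [1, 3]
r2 m[φ0→J] = [3, 1]
r2 m[φ1→G] = [0, 7]
r2 m[φ1→K] = [0, 0]
r2 m[φ2→M] = [8, 5]
r2 m[φ2→J] = [8, 5]
r2 m[φ3→S] = [2, 0]
r2 m[φ3→M] = [2, 0]
r2 m[φ4→K] = [6, 8]
r2 m[φ4→P] = [7, 6]
r2 m[φ5→B] = [2, 3]
r2 m[φ5→J] = [7, 2]
r2 m[φ6→R] = [5, 0]
r2 m[φ6→M] = [3, 0]
r2 m[φ7→J] = [8, 1]
r2 m[G→φ0] = [0, 7]
r2 m[G→φ1] = [1, 3]
r2 m[B→φ5] = [0, 0]
r2 m[R→φ6] = [0, 0]
r2 m[S→φ3] = [0, 0]
r2 m[M→φ2] = [5, 0]
r2 m[M→φ3] = [11, 5]
r2 m[M→φ6] = [10, 5]
r2 m[K→φ1] = [6, 8]
r2 m[K→φ4] = [0, 0]
r2 m[J→φ0] = [23, 8]
r2 m[J→φ2] = [18, 4]
r2 m[J→φ5] = [19, 7]
r2 m[J→φ7] = [18, 8]
r2 m[P→φ4] = [0, 0]
r3 m[φ0→G] = [9, 12]
r3 m[φ0→J] = [7, 1]
r3 m[φ1→G] = [6, 13]
r3 m[φ1→K] = [1, 1]
r3 m[φ2→M] = [13, 9]
r3 m[φ2→J] = [9, 5]
r3 m[φ3→S] = [9, 5]
r3 m[φ3→M] = [2, 0]
r3 m[φ4→K] = [6, 8]
r3 m[φ4→P] = [7, 6]
r3 m[φ5→B] = [9, 10]
r3 m[φ5→J] = [7, 2]
r3 m[φ6→R] = [11, 5]
r3 m[φ6→M] = [3, 0]
r3 m[φ7→J] = [8, 1]
r3 m[G→φ0] = [0, 7]
r3 m[G→φ1] = [1, 3]
r3 m[B→φ5] = [0, 0]
r3 m[R→φ6] = [0, 0]
r3 m[S→φ3] = [0, 0]
r3 m[M→φ2] = [5, 0]
r3 m[M→φ3] = [11, 5]
r3 m[M→φ6] = [10, 5]
r3 m[K→φ1] = [6, 8]
r3 m[K→φ4] = [0, 0]
r3 m[J→φ0] = [23, 8]
r3 m[J→φ2] = [18, 4]
r3 m[J→φ5] = [19, 7]
r3 m[J→φ7] = [18, 8]
r3 m[P→φ4] = [0, 0]
r4 m[φ0→G] = [9, 12]
r4 m[φ0→J] = [7, 1]
r4 m[φ1→G] = [6, 13]
r4 m[φ1→K] = [1, 1]
r4 m[φ2→M] = [13, 9]
r4 m[φ2→J] = [9, 5]
r4 m[φ3→S] = [9, 5]
r4 m[φ3→M] = [2, 0]
r4 m[φ4→K] = [6, 8]
r4 m[φ4→P] = [7, 6]
r4 m[φ5→B] = [9, 10]
r4 m[φ5→J] = [7, 2]
r4 m[φ6→R] = [11, 5]
r4 m[φ6→M] = [3, 0]
r4 m[φ7→J] = [8, 1]
r4 m[G→φ0] = [6, 13]
r4 m[G→φ1] = [9, 12]
r4 m[B→φ5] = [0, 0]
r4 m[R→φ6] = [0, 0]
r4 m[S→φ3] = [0, 0]
r4 m[M→φ2] = [5, 0]
r4 m[M→φ3] = [16, 9]
r4 m[M→φ6] = [15, 9]
r4 m[K→φ1] = [6, 8]
r4 m[K→φ4] = [1, 1]
r4 m[J→φ0] = [24, 8]
r4 m[J→φ2] = [22, 4]
r4 m[J→φ5] = [24, 7]
r4 m[J→φ7] = [23, 8]
r4 m[P→φ4] = [0, 0]
r5 m[φ0→G] = [9, 12]
r5 m[φ0→J] = [13, 7]
r5 m[φ1→G] = [6, 13]
r5 m[φ1→K] = [9, 9]
r5 m[φ2→M] = [13, 9]
r5 m[φ2→J] = [9, 5]
r5 m[φ3→S] = [13, 9]
r5 m[φ3→M] = [2, 0]
r5 m[φ4→K] = [6, 8]
r5 m[φ4→P] = [8, 7]
r5 m[φ5→B] = [9, 10]
r5 m[φ5→J] = [7, 2]
r5 m[φ6→R] = [15, 9]
r5 m[φ6→M] = [3, 0]
r5 m[φ7→J] = [8, 1]
r5 m[G→φ0] = [6, 13]
r5 m[G→φ1] = [9, 12]
r5 m[B→φ5] = [0, 0]
r5 m[R→φ6] = [0, 0]
r5 m[S→φ3] = [0, 0]
r5 m[M→φ2] = [5, 0]
r5 m[M→φ3] = [16, 9]
r5 m[M→φ6] = [15, 9]
r5 m[K→φ1] = [6, 8]
r5 m[K→φ4] = [1, 1]
r5 m[J→φ0] = [24, 8]
r5 m[J→φ2] = [22, 4]
r5 m[J→φ5] = [24, 7]
r5 m[J→φ7] = [23, 8]
r5 m[P→φ4] = [0, 0]
r6 m[φ0→G] = [9, 12]
r6 m[φ0→J] = [13, 7]
r6 m[φ1→G] = [6, 13]
r6 m[φ1→K] = [9, 9]
r6 m[φ2→M] = [13, 9]
r6 m[φ2→J] = [9, 5]
r6 m[φ3→S] = [13, 9]
r6 m[φ3→M] = [2, 0]
r6 m[φ4→K] = [6, 8]
r6 m[φ4→P] = [8, 7]
r6 m[φ5→B] = [9, 10]
r6 m[φ5→J] = [7, 2]
r6 m[φ6→R] = [15, 9]
r6 m[φ6→M] = [3, 0]
r6 m[φ7→J] = [8, 1]
r6 m[G→φ0] = [6, 13]
r6 m[G→φ1] = [9, 12]
r6 m[B→φ5] = [0, 0]
r6 m[R→φ6] = [0, 0]
r6 m[S→φ3] = [0, 0]
r6 m[M→φ2] = [5, 0]
r6 m[M→φ3] = [16, 9]
r6 m[M→φ6] = [15, 9]
r6 m[K→φ1] = [6, 8]
r6 m[K→φ4] = [9, 9]
r6 m[J→φ0] = [24, 8]
r6 m[J→φ2] = [28, 10]
r6 m[J→φ5] = [30, 13]
r6 m[J→φ7] = [29, 14]
r6 m[P→φ4] = [0, 0]
r7 m[φ0→G] = [9, 12]
r7 m[φ0→J] = [13, 7]
r7 m[φ1→G] = [6, 13]
r7 m[φ1→K] = [9, 9]
r7 m[φ2→M] = [19, 15]
r7 m[φ2→J] = [9, 5]
r7 m[φ3→S] = [13, 9]
r7 m[φ3→M] = [2, 0]
r7 m[φ4→K] = [6, 8]
r7 m[φ4→P] = [16, 15]
r7 m[φ5→B] = [15, 16]
r7 m[φ5→J] = [7, 2]
r7 m[φ6→R] = [15, 9]
r7 m[φ6→M] = [3, 0]
r7 m[φ7→J] = [8, 1]
r7 m[G→φ0] = [6, 13]
r7 m[G→φ1] = [9, 12]
r7 m[B→φ5] = [0, 0]
r7 m[R→φ6] = [0, 0]
r7 m[S→φ3] = [0, 0]
r7 m[M→φ2] = [5, 0]
r7 m[M→φ3] = [16, 9]
r7 m[M→φ6] = [15, 9]
r7 m[K→φ1] = [6, 8]
r7 m[K→φ4] = [9, 9]
r7 m[J→φ0] = [24, 8]
r7 m[J→φ2] = [28, 10]
r7 m[J→φ5] = [30, 13]
r7 m[J→φ7] = [29, 14]
r7 m[P→φ4] = [0, 0]
r8 m[φ0→G] = [9, 12]
r8 m[φ0→J] = [13, 7]
r8 m[φ1→G] = [6, 13]
r8 m[φ1→K] = [9, 9]
r8 m[φ2→M] = [19, 15]
r8 m[φ2→J] = [9, 5]
r8 m[φ3→S] = [13, 9]
r8 m[φ3→M] = [2, 0]
r8 m[φ4→K] = [6, 8]
r8 m[φ4→P] = [16, 15]
r8 m[φ5→B] = [15, 16]
r8 m[φ5→J] = [7, 2]
r8 m[φ6→R] = [15, 9]
r8 m[φ6→M] = [3, 0]
r8 m[φ7→J] = [8, 1]
r8 m[G→φ0] = [6, 13]
r8 m[G→φ1] = [9, 12]
r8 m[B→φ5] = [0, 0]
r8 m[R→φ6] = [0, 0]
r8 m[S→φ3] = [0, 0]
r8 m[M→φ2] = [5, 0]
r8 m[M→φ3] = [22, 15]
r8 m[M→φ6] = [21, 15]
r8 m[K→φ1] = [6, 8]
r8 m[K→φ4] = [9, 9]
r8 m[J→φ0] = [24, 8]
r8 m[J→φ2] = [28, 10]
r8 m[J→φ5] = [30, 13]
r8 m[J→φ7] = [29, 14]
r8 m[P→φ4] = [0, 0]
r9 m[φ0→G] = [9, 12]
r9 m[φ0→J] = [13, 7]
r9 m[φ1→G] = [6, 13]
r9 m[φ1→K] = [9, 9]
r9 m[φ2→M] = [19, 15]
r9 m[φ2→J] = [9, 5]
r9 m[φ3→S] = [19, 15]
r9 m[φ3→M] = [2, 0]
r9 m[φ4→K] = [6, 8]
r9 m[φ4→P] = [16, 15]
r9 m[φ5→B] = [15, 16]
r9 m[φ5→J] = [7, 2]
r9 m[φ6→R] = [21, 15]
r9 m[φ6→M] = [3, 0]
r9 m[φ7→J] = [8, 1]
r9 m[G→φ0] = [6, 13]
r9 m[G→φ1] = [9, 12]
r9 m[B→φ5] = [0, 0]
r9 m[R→φ6] = [0, 0]
r9 m[S→φ3] = [0, 0]
r9 m[M→φ2] = [5, 0]
r9 m[M→φ3] = [22, 15]
r9 m[M→φ6] = [21, 15]
r9 m[K→φ1] = [6, 8]
r9 m[K→φ4] = [9, 9]
r9 m[J→φ0] = [24, 8]
r9 m[J→φ2] = [28, 10]
r9 m[J→φ5] = [30, 13]
r9 m[J→φ7] = [29, 14]
r9 m[P→φ4] = [0, 0]
r10 m[φ0→G] = [9, 12]
r10 m[φ0→J] = [13, 7]
r10 m[φ1→G] = [6, 13]
r10 m[φ1→K] = [9, 9]
r10 m[φ2→M] = [19, 15]
r10 m[φ2→J] = [9, 5]
r10 m[φ3→S] = [19, 15]
r10 m[φ3→M] = [2, 0]
r10 m[φ4→K] = [6, 8]
r10 m[φ4→P] = [16, 15]
r10 m[φ5→B] = [15, 16]
r10 m[φ5→J] = [7, 2]
r10 m[φ6→R] = [21, 15]
r10 m[φ6→M] = [3, 0]
r10 m[φ7→J] = [8, 1]
r10 m[G→φ0] = [6, 13]
r10 m[G→φ1] = [9, 12]
r10 m[B→φ5] = [0, 0]
r10 m[R→φ6] = [0, 0]
r10 m[S→φ3] = [0, 0]
r10 m[M→φ2] = [5, 0]
r10 m[M→φ3] = [22, 15]
r10 m[M→φ6] = [21, 15]
r10 m[K→φ1] = [6, 8]
r10 m[K→φ4] = [9, 9]
r10 m[J→φ0] = [24, 8]
r10 m[J→φ2] = [28, 10]
r10 m[J→φ5] = [30, 13]
r10 m[J→φ7] = [29, 14]
r10 m[P→φ4] = [0, 0]
fixed point reached at round 10
b[G] = ⊗ incoming = [15, 25]

b[G] = [15, 25]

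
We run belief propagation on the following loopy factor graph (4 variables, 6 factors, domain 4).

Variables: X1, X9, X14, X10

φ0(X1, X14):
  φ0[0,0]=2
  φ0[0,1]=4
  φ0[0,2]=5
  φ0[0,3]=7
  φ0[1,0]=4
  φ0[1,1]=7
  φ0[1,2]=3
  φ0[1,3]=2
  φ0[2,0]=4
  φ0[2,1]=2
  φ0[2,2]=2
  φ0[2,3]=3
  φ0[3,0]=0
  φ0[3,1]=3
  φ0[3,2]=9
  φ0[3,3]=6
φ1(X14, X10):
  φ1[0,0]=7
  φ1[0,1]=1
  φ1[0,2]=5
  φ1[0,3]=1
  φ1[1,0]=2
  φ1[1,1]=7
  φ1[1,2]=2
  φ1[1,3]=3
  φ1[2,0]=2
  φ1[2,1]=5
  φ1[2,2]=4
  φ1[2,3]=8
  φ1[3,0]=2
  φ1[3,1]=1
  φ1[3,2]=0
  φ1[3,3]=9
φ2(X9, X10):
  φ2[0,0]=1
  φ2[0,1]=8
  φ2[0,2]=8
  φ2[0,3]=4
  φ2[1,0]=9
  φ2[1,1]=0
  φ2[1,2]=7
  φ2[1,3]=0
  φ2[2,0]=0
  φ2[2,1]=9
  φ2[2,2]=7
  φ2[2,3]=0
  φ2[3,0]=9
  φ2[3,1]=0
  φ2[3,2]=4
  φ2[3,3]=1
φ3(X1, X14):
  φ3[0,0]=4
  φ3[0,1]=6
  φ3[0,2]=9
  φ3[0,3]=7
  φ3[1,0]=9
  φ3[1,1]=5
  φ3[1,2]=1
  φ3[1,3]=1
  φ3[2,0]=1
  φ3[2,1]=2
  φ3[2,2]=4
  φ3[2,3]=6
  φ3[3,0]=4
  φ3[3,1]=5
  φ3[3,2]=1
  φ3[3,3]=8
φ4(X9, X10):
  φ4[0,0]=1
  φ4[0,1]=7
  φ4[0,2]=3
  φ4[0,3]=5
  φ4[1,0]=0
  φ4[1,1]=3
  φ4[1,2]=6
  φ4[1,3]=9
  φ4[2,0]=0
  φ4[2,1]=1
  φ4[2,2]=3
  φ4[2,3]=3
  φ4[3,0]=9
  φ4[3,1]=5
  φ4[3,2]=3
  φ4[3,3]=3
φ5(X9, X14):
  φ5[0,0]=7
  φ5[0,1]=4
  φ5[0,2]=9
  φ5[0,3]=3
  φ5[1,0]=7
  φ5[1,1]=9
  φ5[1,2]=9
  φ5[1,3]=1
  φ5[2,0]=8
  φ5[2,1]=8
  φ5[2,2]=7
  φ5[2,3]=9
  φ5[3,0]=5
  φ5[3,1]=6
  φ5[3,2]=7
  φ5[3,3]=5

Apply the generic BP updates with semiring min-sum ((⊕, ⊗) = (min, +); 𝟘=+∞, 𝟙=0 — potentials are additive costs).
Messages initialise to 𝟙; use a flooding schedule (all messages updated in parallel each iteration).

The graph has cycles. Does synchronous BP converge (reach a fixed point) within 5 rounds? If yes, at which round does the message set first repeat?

NOT CONVERGED within 5 rounds

init: all messages = 𝟙 over 4 values
r1 m[φ0→X1] = [2, 2, 2, 0]
r1 m[φ0→X14] = [0, 2, 2, 2]
r1 m[φ1→X14] = [1, 2, 2, 0]
r1 m[φ1→X10] = [2, 1, 0, 1]
r1 m[φ2→X9] = [1, 0, 0, 0]
r1 m[φ2→X10] = [0, 0, 4, 0]
r1 m[φ3→X1] = [4, 1, 1, 1]
r1 m[φ3→X14] = [1, 2, 1, 1]
r1 m[φ4→X9] = [1, 0, 0, 3]
r1 m[φ4→X10] = [0, 1, 3, 3]
r1 m[φ5→X9] = [3, 1, 7, 5]
r1 m[φ5→X14] = [5, 4, 7, 1]
r1 m[X1→φ0] = [0, 0, 0, 0]
r1 m[X1→φ3] = [0, 0, 0, 0]
r1 m[X9→φ2] = [0, 0, 0, 0]
r1 m[X9→φ4] = [0, 0, 0, 0]
r1 m[X9→φ5] = [0, 0, 0, 0]
r1 m[X14→φ0] = [0, 0, 0, 0]
r1 m[X14→φ1] = [0, 0, 0, 0]
r1 m[X14→φ3] = [0, 0, 0, 0]
r1 m[X14→φ5] = [0, 0, 0, 0]
r1 m[X10→φ1] = [0, 0, 0, 0]
r1 m[X10→φ2] = [0, 0, 0, 0]
r1 m[X10→φ4] = [0, 0, 0, 0]
r2 m[φ0→X1] = [2, 2, 2, 0]
r2 m[φ0→X14] = [0, 2, 2, 2]
r2 m[φ1→X14] = [1, 2, 2, 0]
r2 m[φ1→X10] = [2, 1, 0, 1]
r2 m[φ2→X9] = [1, 0, 0, 0]
r2 m[φ2→X10] = [0, 0, 4, 0]
r2 m[φ3→X1] = [4, 1, 1, 1]
r2 m[φ3→X14] = [1, 2, 1, 1]
r2 m[φ4→X9] = [1, 0, 0, 3]
r2 m[φ4→X10] = [0, 1, 3, 3]
r2 m[φ5→X9] = [3, 1, 7, 5]
r2 m[φ5→X14] = [5, 4, 7, 1]
r2 m[X1→φ0] = [4, 1, 1, 1]
r2 m[X1→φ3] = [2, 2, 2, 0]
r2 m[X9→φ2] = [4, 1, 7, 8]
r2 m[X9→φ4] = [4, 1, 7, 5]
r2 m[X9→φ5] = [2, 0, 0, 3]
r2 m[X14→φ0] = [7, 8, 10, 2]
r2 m[X14→φ1] = [6, 8, 10, 4]
r2 m[X14→φ3] = [6, 8, 11, 3]
r2 m[X14→φ5] = [2, 6, 5, 3]
r2 m[X10→φ1] = [0, 1, 7, 3]
r2 m[X10→φ2] = [2, 2, 3, 4]
r2 m[X10→φ4] = [2, 1, 4, 1]
r3 m[φ0→X1] = [9, 4, 5, 7]
r3 m[φ0→X14] = [1, 3, 3, 3]
r3 m[φ1→X14] = [2, 2, 2, 2]
r3 m[φ1→X10] = [6, 5, 4, 7]
r3 m[φ2→X9] = [3, 2, 2, 2]
r3 m[φ2→X10] = [5, 1, 8, 1]
r3 m[φ3→X1] = [10, 4, 7, 10]
r3 m[φ3→X14] = [3, 4, 1, 3]
r3 m[φ4→X9] = [3, 2, 2, 4]
r3 m[φ4→X10] = [1, 4, 7, 8]
r3 m[φ5→X9] = [6, 4, 10, 7]
r3 m[φ5→X14] = [7, 6, 7, 1]
r3 m[X1→φ0] = [4, 1, 1, 1]
r3 m[X1→φ3] = [2, 2, 2, 0]
r3 m[X9→φ2] = [4, 1, 7, 8]
r3 m[X9→φ4] = [4, 1, 7, 5]
r3 m[X9→φ5] = [2, 0, 0, 3]
r3 m[X14→φ0] = [7, 8, 10, 2]
r3 m[X14→φ1] = [6, 8, 10, 4]
r3 m[X14→φ3] = [6, 8, 11, 3]
r3 m[X14→φ5] = [2, 6, 5, 3]
r3 m[X10→φ1] = [0, 1, 7, 3]
r3 m[X10→φ2] = [2, 2, 3, 4]
r3 m[X10→φ4] = [2, 1, 4, 1]
r4 m[φ0→X1] = [9, 4, 5, 7]
r4 m[φ0→X14] = [1, 3, 3, 3]
r4 m[φ1→X14] = [2, 2, 2, 2]
r4 m[φ1→X10] = [6, 5, 4, 7]
r4 m[φ2→X9] = [3, 2, 2, 2]
r4 m[φ2→X10] = [5, 1, 8, 1]
r4 m[φ3→X1] = [10, 4, 7, 10]
r4 m[φ3→X14] = [3, 4, 1, 3]
r4 m[φ4→X9] = [3, 2, 2, 4]
r4 m[φ4→X10] = [1, 4, 7, 8]
r4 m[φ5→X9] = [6, 4, 10, 7]
r4 m[φ5→X14] = [7, 6, 7, 1]
r4 m[X1→φ0] = [10, 4, 7, 10]
r4 m[X1→φ3] = [9, 4, 5, 7]
r4 m[X9→φ2] = [9, 6, 12, 11]
r4 m[X9→φ4] = [9, 6, 12, 9]
r4 m[X9→φ5] = [6, 4, 4, 6]
r4 m[X14→φ0] = [12, 12, 10, 6]
r4 m[X14→φ1] = [11, 13, 11, 7]
r4 m[X14→φ3] = [10, 11, 12, 6]
r4 m[X14→φ5] = [6, 9, 6, 8]
r4 m[X10→φ1] = [6, 5, 15, 9]
r4 m[X10→φ2] = [7, 9, 11, 15]
r4 m[X10→φ4] = [11, 6, 12, 8]
r5 m[φ0→X1] = [13, 8, 9, 12]
r5 m[φ0→X14] = [8, 9, 7, 6]
r5 m[φ1→X14] = [6, 8, 8, 6]
r5 m[φ1→X10] = [9, 8, 7, 12]
r5 m[φ2→X9] = [8, 9, 7, 9]
r5 m[φ2→X10] = [10, 6, 13, 6]
r5 m[φ3→X1] = [13, 7, 11, 13]
r5 m[φ3→X14] = [6, 7, 5, 5]
r5 m[φ4→X9] = [12, 9, 7, 11]
r5 m[φ4→X10] = [6, 9, 12, 12]
r5 m[φ5→X9] = [11, 9, 13, 11]
r5 m[φ5→X14] = [11, 10, 11, 5]
r5 m[X1→φ0] = [10, 4, 7, 10]
r5 m[X1→φ3] = [9, 4, 5, 7]
r5 m[X9→φ2] = [9, 6, 12, 11]
r5 m[X9→φ4] = [9, 6, 12, 9]
r5 m[X9→φ5] = [6, 4, 4, 6]
r5 m[X14→φ0] = [12, 12, 10, 6]
r5 m[X14→φ1] = [11, 13, 11, 7]
r5 m[X14→φ3] = [10, 11, 12, 6]
r5 m[X14→φ5] = [6, 9, 6, 8]
r5 m[X10→φ1] = [6, 5, 15, 9]
r5 m[X10→φ2] = [7, 9, 11, 15]
r5 m[X10→φ4] = [11, 6, 12, 8]
no fixed point within 5 rounds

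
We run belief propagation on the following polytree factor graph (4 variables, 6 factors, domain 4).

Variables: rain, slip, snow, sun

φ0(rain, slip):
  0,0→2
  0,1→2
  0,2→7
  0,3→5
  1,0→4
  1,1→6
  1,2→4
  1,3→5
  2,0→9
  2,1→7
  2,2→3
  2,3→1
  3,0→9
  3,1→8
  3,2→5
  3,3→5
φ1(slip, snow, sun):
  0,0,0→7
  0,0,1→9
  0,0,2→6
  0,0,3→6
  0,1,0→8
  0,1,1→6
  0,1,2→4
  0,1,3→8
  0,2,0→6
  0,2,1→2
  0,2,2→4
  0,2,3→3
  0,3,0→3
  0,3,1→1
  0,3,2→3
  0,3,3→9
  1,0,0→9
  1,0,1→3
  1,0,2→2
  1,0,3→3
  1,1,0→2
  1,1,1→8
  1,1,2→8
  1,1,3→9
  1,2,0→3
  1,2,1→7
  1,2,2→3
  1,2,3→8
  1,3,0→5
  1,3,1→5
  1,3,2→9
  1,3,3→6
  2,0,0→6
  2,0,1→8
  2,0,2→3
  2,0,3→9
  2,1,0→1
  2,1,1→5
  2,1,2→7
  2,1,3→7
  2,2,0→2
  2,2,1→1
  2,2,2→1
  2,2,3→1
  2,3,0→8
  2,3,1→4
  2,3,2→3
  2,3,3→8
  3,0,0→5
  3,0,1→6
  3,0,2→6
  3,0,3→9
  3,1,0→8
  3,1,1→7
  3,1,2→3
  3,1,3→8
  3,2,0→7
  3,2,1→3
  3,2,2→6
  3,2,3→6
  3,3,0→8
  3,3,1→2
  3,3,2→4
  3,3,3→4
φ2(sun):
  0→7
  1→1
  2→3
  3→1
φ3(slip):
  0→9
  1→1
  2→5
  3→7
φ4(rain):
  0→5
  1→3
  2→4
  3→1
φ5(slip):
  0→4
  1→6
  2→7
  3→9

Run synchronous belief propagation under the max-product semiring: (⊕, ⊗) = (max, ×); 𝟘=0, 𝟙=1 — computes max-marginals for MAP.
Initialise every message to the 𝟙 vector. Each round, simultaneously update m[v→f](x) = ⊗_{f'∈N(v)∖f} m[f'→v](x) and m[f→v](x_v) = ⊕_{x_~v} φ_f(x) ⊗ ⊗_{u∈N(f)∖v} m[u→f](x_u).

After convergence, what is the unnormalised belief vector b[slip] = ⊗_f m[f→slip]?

b[slip] = [72576, 10584, 68600, 88200]

init: all messages = 𝟙 over 4 values
r1 m[φ0→rain] = [7, 6, 9, 9]
r1 m[φ0→slip] = [9, 8, 7, 5]
r1 m[φ1→slip] = [9, 9, 9, 9]
r1 m[φ1→snow] = [9, 9, 8, 9]
r1 m[φ1→sun] = [9, 9, 9, 9]
r1 m[φ2→sun] = [7, 1, 3, 1]
r1 m[φ3→slip] = [9, 1, 5, 7]
r1 m[φ4→rain] = [5, 3, 4, 1]
r1 m[φ5→slip] = [4, 6, 7, 9]
r1 m[rain→φ0] = [1, 1, 1, 1]
r1 m[rain→φ4] = [1, 1, 1, 1]
r1 m[slip→φ0] = [1, 1, 1, 1]
r1 m[slip→φ1] = [1, 1, 1, 1]
r1 m[slip→φ3] = [1, 1, 1, 1]
r1 m[slip→φ5] = [1, 1, 1, 1]
r1 m[snow→φ1] = [1, 1, 1, 1]
r1 m[sun→φ1] = [1, 1, 1, 1]
r1 m[sun→φ2] = [1, 1, 1, 1]
r2 m[φ0→rain] = [7, 6, 9, 9]
r2 m[φ0→slip] = [9, 8, 7, 5]
r2 m[φ1→slip] = [9, 9, 9, 9]
r2 m[φ1→snow] = [9, 9, 8, 9]
r2 m[φ1→sun] = [9, 9, 9, 9]
r2 m[φ2→sun] = [7, 1, 3, 1]
r2 m[φ3→slip] = [9, 1, 5, 7]
r2 m[φ4→rain] = [5, 3, 4, 1]
r2 m[φ5→slip] = [4, 6, 7, 9]
r2 m[rain→φ0] = [5, 3, 4, 1]
r2 m[rain→φ4] = [7, 6, 9, 9]
r2 m[slip→φ0] = [324, 54, 315, 567]
r2 m[slip→φ1] = [324, 48, 245, 315]
r2 m[slip→φ3] = [324, 432, 441, 405]
r2 m[slip→φ5] = [729, 72, 315, 315]
r2 m[snow→φ1] = [1, 1, 1, 1]
r2 m[sun→φ1] = [7, 1, 3, 1]
r2 m[sun→φ2] = [9, 9, 9, 9]
r3 m[φ0→rain] = [2835, 2835, 2916, 2916]
r3 m[φ0→slip] = [36, 28, 35, 25]
r3 m[φ1→slip] = [56, 63, 56, 56]
r3 m[φ1→snow] = [15876, 18144, 15435, 17640]
r3 m[φ1→sun] = [2592, 2916, 1944, 2916]
r3 m[φ2→sun] = [7, 1, 3, 1]
r3 m[φ3→slip] = [9, 1, 5, 7]
r3 m[φ4→rain] = [5, 3, 4, 1]
r3 m[φ5→slip] = [4, 6, 7, 9]
r3 m[rain→φ0] = [5, 3, 4, 1]
r3 m[rain→φ4] = [7, 6, 9, 9]
r3 m[slip→φ0] = [324, 54, 315, 567]
r3 m[slip→φ1] = [324, 48, 245, 315]
r3 m[slip→φ3] = [324, 432, 441, 405]
r3 m[slip→φ5] = [729, 72, 315, 315]
r3 m[snow→φ1] = [1, 1, 1, 1]
r3 m[sun→φ1] = [7, 1, 3, 1]
r3 m[sun→φ2] = [9, 9, 9, 9]
r4 m[φ0→rain] = [2835, 2835, 2916, 2916]
r4 m[φ0→slip] = [36, 28, 35, 25]
r4 m[φ1→slip] = [56, 63, 56, 56]
r4 m[φ1→snow] = [15876, 18144, 15435, 17640]
r4 m[φ1→sun] = [2592, 2916, 1944, 2916]
r4 m[φ2→sun] = [7, 1, 3, 1]
r4 m[φ3→slip] = [9, 1, 5, 7]
r4 m[φ4→rain] = [5, 3, 4, 1]
r4 m[φ5→slip] = [4, 6, 7, 9]
r4 m[rain→φ0] = [5, 3, 4, 1]
r4 m[rain→φ4] = [2835, 2835, 2916, 2916]
r4 m[slip→φ0] = [2016, 378, 1960, 3528]
r4 m[slip→φ1] = [1296, 168, 1225, 1575]
r4 m[slip→φ3] = [8064, 10584, 13720, 12600]
r4 m[slip→φ5] = [18144, 1764, 9800, 9800]
r4 m[snow→φ1] = [1, 1, 1, 1]
r4 m[sun→φ1] = [7, 1, 3, 1]
r4 m[sun→φ2] = [2592, 2916, 1944, 2916]
r5 m[φ0→rain] = [17640, 17640, 18144, 18144]
r5 m[φ0→slip] = [36, 28, 35, 25]
r5 m[φ1→slip] = [56, 63, 56, 56]
r5 m[φ1→snow] = [63504, 88200, 77175, 88200]
r5 m[φ1→sun] = [12600, 11664, 9450, 14175]
r5 m[φ2→sun] = [7, 1, 3, 1]
r5 m[φ3→slip] = [9, 1, 5, 7]
r5 m[φ4→rain] = [5, 3, 4, 1]
r5 m[φ5→slip] = [4, 6, 7, 9]
r5 m[rain→φ0] = [5, 3, 4, 1]
r5 m[rain→φ4] = [2835, 2835, 2916, 2916]
r5 m[slip→φ0] = [2016, 378, 1960, 3528]
r5 m[slip→φ1] = [1296, 168, 1225, 1575]
r5 m[slip→φ3] = [8064, 10584, 13720, 12600]
r5 m[slip→φ5] = [18144, 1764, 9800, 9800]
r5 m[snow→φ1] = [1, 1, 1, 1]
r5 m[sun→φ1] = [7, 1, 3, 1]
r5 m[sun→φ2] = [2592, 2916, 1944, 2916]
r6 m[φ0→rain] = [17640, 17640, 18144, 18144]
r6 m[φ0→slip] = [36, 28, 35, 25]
r6 m[φ1→slip] = [56, 63, 56, 56]
r6 m[φ1→snow] = [63504, 88200, 77175, 88200]
r6 m[φ1→sun] = [12600, 11664, 9450, 14175]
r6 m[φ2→sun] = [7, 1, 3, 1]
r6 m[φ3→slip] = [9, 1, 5, 7]
r6 m[φ4→rain] = [5, 3, 4, 1]
r6 m[φ5→slip] = [4, 6, 7, 9]
r6 m[rain→φ0] = [5, 3, 4, 1]
r6 m[rain→φ4] = [17640, 17640, 18144, 18144]
r6 m[slip→φ0] = [2016, 378, 1960, 3528]
r6 m[slip→φ1] = [1296, 168, 1225, 1575]
r6 m[slip→φ3] = [8064, 10584, 13720, 12600]
r6 m[slip→φ5] = [18144, 1764, 9800, 9800]
r6 m[snow→φ1] = [1, 1, 1, 1]
r6 m[sun→φ1] = [7, 1, 3, 1]
r6 m[sun→φ2] = [12600, 11664, 9450, 14175]
r7 m[φ0→rain] = [17640, 17640, 18144, 18144]
r7 m[φ0→slip] = [36, 28, 35, 25]
r7 m[φ1→slip] = [56, 63, 56, 56]
r7 m[φ1→snow] = [63504, 88200, 77175, 88200]
r7 m[φ1→sun] = [12600, 11664, 9450, 14175]
r7 m[φ2→sun] = [7, 1, 3, 1]
r7 m[φ3→slip] = [9, 1, 5, 7]
r7 m[φ4→rain] = [5, 3, 4, 1]
r7 m[φ5→slip] = [4, 6, 7, 9]
r7 m[rain→φ0] = [5, 3, 4, 1]
r7 m[rain→φ4] = [17640, 17640, 18144, 18144]
r7 m[slip→φ0] = [2016, 378, 1960, 3528]
r7 m[slip→φ1] = [1296, 168, 1225, 1575]
r7 m[slip→φ3] = [8064, 10584, 13720, 12600]
r7 m[slip→φ5] = [18144, 1764, 9800, 9800]
r7 m[snow→φ1] = [1, 1, 1, 1]
r7 m[sun→φ1] = [7, 1, 3, 1]
r7 m[sun→φ2] = [12600, 11664, 9450, 14175]
fixed point reached at round 7
b[slip] = ⊗ incoming = [72576, 10584, 68600, 88200]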